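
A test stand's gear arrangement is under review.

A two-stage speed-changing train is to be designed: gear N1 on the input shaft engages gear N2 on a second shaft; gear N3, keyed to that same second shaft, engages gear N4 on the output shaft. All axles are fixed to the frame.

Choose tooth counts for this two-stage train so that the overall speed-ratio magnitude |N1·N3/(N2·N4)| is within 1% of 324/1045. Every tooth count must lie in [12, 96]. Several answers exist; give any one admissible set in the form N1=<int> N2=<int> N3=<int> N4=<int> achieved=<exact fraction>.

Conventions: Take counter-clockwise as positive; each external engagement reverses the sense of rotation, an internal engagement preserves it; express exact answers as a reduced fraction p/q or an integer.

class = fixed-axis compound train [2-stage, 324/1045 wanted]
target = 324/1045 in lowest terms: an exact hit needs N1·N3 = k·324 and N2·N4 = k·1045 for one integer k, every count in [12, 96]; additionally prefer no 1:1 stage (N1 ≠ N2, N3 ≠ N4)
k = 1: N1·N3 = 324 = 12·27, N2·N4 = 1045 = 19·55
achieved = 12·27/(19·55) = 324/1045; |achieved − target| = 0 ≤ 81/26125 ✓

N1=12 N2=19 N3=27 N4=55 achieved=324/1045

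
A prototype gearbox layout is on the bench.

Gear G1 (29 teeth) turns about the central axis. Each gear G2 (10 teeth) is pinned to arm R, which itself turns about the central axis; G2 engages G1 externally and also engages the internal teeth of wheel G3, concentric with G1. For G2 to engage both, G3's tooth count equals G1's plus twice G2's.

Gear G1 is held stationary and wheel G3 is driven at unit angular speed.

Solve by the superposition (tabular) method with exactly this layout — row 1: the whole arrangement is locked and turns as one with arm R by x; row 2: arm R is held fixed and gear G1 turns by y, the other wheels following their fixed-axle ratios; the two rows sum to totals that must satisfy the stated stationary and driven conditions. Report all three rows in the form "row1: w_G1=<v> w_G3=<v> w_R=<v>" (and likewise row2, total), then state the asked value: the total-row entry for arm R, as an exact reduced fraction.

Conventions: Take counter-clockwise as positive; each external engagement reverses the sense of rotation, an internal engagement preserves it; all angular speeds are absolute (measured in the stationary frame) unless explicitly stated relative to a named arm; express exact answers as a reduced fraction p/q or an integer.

class = planetary set [G3 = 29+2·10 = 49; Willis about the carrier]
row 1: whole set turns with the arm by x
superposition row 2 [arm held]: sun y, ring −(29/49)·y, arm 0
boundary: total ω_sun = x + y = 0 and total ω_ring = x − (29/49)·y = 1  ⇒  y = -49/78, x = 49/78
row 2 ring = −(29/49)·(-49/78) = 29/78
totals (row 1 + row 2): sun 49/78 + (-49/78) = 0, ring 49/78 + 29/78 = 1, arm 49/78 + 0 = 49/78
asked cell (total, arm) = 49/78

row1: w_G1=49/78 w_G3=49/78 w_R=49/78
row2: w_G1=-49/78 w_G3=29/78 w_R=0
total: w_G1=0 w_G3=1 w_R=49/78
asked value: 49/78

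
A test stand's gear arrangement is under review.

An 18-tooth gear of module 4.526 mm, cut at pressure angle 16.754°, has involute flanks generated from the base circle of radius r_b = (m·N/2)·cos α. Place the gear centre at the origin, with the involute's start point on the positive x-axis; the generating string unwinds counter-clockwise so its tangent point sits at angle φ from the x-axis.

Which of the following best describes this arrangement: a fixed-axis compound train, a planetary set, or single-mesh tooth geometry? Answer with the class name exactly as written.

single-mesh involute tooth geometry (18T wheel at module 4.526)
classification: single-mesh tooth geometry

single-mesh tooth geometry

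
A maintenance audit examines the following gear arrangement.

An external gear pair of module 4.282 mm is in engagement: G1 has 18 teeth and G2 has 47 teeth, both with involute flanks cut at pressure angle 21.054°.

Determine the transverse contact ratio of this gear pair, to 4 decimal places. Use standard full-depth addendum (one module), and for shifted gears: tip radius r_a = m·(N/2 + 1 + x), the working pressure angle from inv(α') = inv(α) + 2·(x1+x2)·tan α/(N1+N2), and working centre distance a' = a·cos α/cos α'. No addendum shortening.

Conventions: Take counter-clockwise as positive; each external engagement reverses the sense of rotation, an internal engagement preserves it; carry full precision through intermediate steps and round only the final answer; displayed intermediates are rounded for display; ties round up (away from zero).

1.5938

single-mesh involute tooth geometry (18T engaging 47T at module 4.282)
base radii: r_b1 = 35.965290, r_b2 = 93.909369
tip radii: r_a1 = 42.820000, r_a2 = 104.909000
no profile shift: α' = α, a' = a
action lengths: √(r_a1²−r_b1²) = 23.238982, √(r_a2²−r_b2²) = 46.764610
base pitch p_b = π·m·cos α = 12.554255
CR = (23.238982 + 46.764610 − 139.165000·sin 21.05400°)/12.554255 = 1.593794
contact ratio ≈ 1.5938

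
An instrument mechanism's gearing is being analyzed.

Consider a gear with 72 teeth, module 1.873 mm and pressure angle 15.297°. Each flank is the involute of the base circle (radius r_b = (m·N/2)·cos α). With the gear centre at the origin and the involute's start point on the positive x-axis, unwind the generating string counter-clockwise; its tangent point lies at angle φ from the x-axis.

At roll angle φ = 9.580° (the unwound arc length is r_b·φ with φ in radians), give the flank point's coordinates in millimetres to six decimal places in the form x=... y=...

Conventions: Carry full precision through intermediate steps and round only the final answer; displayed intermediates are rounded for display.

x=65.941904 y=0.101057

topology: single-mesh involute geometry — m = 1.873, N = 72
pitch radius r_p = m·N/2 = 1.873·72/2 = 67.428000
base radius r_b = r_p·cos α = 67.428000·cos 15.297° = 65.039109
roll angle φ = 9.580° = 0.16720254 rad
x = r_b·(cos φ + φ·sin φ) = 65.941904
y = r_b·(sin φ − φ·cos φ) = 0.101057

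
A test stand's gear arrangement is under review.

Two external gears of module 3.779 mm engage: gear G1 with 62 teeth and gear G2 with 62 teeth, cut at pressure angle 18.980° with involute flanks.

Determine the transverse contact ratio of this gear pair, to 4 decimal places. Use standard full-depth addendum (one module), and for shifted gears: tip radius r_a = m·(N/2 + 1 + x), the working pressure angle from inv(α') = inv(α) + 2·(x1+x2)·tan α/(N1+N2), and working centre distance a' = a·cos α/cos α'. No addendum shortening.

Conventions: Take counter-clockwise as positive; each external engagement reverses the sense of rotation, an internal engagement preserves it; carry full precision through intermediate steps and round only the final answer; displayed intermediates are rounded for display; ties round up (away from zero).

class = single-mesh tooth geometry [involute pair 62T × 62T, m = 3.779]
base radii: r_b1 = 110.779862, r_b2 = 110.779862
tip radii: r_a1 = 120.928000, r_a2 = 120.928000
no profile shift: α' = α, a' = a
action lengths: √(r_a1²−r_b1²) = 48.491270, √(r_a2²−r_b2²) = 48.491270
base pitch p_b = π·m·cos α = 11.226619
CR = (48.491270 + 48.491270 − 234.298000·sin 18.98000°)/11.226619 = 1.850950
contact ratio ≈ 1.8509

1.8509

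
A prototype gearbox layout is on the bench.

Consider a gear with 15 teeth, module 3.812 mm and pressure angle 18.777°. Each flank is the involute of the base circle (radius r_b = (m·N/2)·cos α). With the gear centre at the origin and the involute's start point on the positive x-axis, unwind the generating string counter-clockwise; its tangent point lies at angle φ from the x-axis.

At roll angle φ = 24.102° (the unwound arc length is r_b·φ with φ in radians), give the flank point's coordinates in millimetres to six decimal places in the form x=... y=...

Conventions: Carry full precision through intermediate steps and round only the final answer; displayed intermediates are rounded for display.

x=29.358421 y=0.659824

recognized (one wheel, involute flank): single-mesh tooth geometry, m = 3.812, N = 15
pitch radius r_p = m·N/2 = 3.812·15/2 = 28.590000
base radius r_b = r_p·cos α = 28.590000·cos 18.777° = 27.068399
roll angle φ = 24.102° = 0.42065926 rad
x = r_b·(cos φ + φ·sin φ) = 29.358421
y = r_b·(sin φ − φ·cos φ) = 0.659824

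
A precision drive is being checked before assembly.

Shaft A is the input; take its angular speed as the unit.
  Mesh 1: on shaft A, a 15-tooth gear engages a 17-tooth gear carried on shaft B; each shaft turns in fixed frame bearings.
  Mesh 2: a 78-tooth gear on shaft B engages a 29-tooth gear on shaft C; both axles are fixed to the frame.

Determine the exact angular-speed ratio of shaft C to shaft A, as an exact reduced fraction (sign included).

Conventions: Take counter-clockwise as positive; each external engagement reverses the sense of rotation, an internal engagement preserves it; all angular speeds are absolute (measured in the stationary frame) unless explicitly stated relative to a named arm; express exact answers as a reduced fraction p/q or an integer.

1170/493

class = fixed-axis compound train [2 meshes; 2 ratios multiply, 2 sense flips]
mesh 1 [15T→17T]: running ratio 15/17, sense −
mesh 2 [78T→29T]: running ratio 1170/493, sense +
ω_out/ω_in = 1170/493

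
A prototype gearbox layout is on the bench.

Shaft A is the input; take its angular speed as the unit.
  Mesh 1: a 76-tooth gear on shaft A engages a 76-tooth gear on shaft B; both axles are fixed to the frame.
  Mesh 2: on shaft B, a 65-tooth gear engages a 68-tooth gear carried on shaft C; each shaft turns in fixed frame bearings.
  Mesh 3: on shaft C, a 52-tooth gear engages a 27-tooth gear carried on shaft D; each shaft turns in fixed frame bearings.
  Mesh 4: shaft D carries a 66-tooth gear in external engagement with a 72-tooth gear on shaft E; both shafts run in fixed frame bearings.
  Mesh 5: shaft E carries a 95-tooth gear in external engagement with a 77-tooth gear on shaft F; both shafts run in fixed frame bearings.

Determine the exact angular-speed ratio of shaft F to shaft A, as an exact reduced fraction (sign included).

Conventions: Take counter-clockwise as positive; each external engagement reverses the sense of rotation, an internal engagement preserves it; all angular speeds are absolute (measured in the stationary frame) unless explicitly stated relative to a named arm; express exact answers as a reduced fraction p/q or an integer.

class = fixed-axis compound train [5 meshes; 5 ratios multiply, 5 sense flips]
mesh 1 [76T→76T]: running ratio 1, sense −
mesh 2 [65T→68T]: running ratio 65/68, sense +
mesh 3 [52T→27T]: running ratio 845/459, sense −
mesh 4 [66T→72T]: running ratio 9295/5508, sense +
mesh 5 [95T→77T]: running ratio 80275/38556, sense −
ω_out/ω_in = -80275/38556

-80275/38556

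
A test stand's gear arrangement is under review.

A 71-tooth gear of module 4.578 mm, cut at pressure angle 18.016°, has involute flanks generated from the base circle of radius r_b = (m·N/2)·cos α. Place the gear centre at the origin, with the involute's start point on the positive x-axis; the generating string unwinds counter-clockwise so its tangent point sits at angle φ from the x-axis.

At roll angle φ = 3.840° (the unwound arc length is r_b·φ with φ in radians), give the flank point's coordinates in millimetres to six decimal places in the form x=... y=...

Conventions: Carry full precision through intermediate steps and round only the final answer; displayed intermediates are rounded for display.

single-mesh involute tooth geometry (71T wheel at module 4.578)
pitch radius r_p = m·N/2 = 4.578·71/2 = 162.519000
base radius r_b = r_p·cos α = 162.519000·cos 18.016° = 154.550724
roll angle φ = 3.840° = 0.06702064 rad
x = r_b·(cos φ + φ·sin φ) = 154.897437
y = r_b·(sin φ − φ·cos φ) = 0.015502

x=154.897437 y=0.015502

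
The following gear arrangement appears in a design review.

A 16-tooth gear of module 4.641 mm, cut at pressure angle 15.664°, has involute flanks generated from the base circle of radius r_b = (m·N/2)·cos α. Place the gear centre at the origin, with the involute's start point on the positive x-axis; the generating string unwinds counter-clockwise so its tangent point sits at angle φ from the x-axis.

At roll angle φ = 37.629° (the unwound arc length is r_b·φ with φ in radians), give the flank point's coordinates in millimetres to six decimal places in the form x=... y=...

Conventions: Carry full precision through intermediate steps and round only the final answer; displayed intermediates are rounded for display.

topology: single-mesh involute geometry — m = 4.641, N = 16
pitch radius r_p = m·N/2 = 4.641·16/2 = 37.128000
base radius r_b = r_p·cos α = 37.128000·cos 15.664° = 35.749125
roll angle φ = 37.629° = 0.65674994 rad
x = r_b·(cos φ + φ·sin φ) = 42.647163
y = r_b·(sin φ − φ·cos φ) = 3.232179

x=42.647163 y=3.232179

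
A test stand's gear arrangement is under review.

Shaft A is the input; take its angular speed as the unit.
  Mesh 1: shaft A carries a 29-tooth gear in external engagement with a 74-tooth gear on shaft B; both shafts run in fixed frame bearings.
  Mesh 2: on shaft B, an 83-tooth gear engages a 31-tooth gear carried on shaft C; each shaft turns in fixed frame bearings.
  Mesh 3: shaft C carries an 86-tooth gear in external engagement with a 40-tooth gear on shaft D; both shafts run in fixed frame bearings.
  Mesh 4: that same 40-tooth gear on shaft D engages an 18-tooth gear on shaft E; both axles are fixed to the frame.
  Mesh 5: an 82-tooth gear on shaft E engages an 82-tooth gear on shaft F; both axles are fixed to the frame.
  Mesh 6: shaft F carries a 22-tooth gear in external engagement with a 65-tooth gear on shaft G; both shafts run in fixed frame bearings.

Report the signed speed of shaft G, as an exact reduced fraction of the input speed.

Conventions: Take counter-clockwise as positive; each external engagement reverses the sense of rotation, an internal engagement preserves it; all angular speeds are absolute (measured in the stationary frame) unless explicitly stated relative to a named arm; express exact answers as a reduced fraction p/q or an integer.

1138511/670995

6-mesh fixed-axis compound train (all bearings frame-fixed)
mesh 1 [29T→74T]: |ω|/ω_in = 1×29/74 = 29/74, sense flips to −
mesh 2 [83T→31T]: |ω|/ω_in = (29/74)×83/31 = 2407/2294, sense flips to +
mesh 3 [86T→40T]: |ω|/ω_in = (2407/2294)×86/40 = 103501/45880, sense flips to −
mesh 4 [40T→18T]: |ω|/ω_in = (103501/45880)×40/18 = 103501/20646, sense flips to +
mesh 5 [82T→82T]: |ω|/ω_in = (103501/20646)×82/82 = 103501/20646, sense flips to −
mesh 6 [22T→65T]: |ω|/ω_in = (103501/20646)×22/65 = 1138511/670995, sense flips to +
signed output speed (× input speed) = 1138511/670995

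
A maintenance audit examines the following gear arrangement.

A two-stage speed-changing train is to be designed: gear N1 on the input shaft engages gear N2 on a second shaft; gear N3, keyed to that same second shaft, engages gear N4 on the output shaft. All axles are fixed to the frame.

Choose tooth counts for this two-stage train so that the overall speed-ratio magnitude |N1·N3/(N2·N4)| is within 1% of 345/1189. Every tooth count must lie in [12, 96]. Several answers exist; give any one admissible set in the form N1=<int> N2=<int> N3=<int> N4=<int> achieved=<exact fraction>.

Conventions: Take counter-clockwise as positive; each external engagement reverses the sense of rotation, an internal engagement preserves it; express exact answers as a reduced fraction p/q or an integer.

N1=15 N2=29 N3=23 N4=41 achieved=345/1189

topology: fixed-axis compound train — 2 stages, target 345/1189
target = 345/1189 in lowest terms: an exact hit needs N1·N3 = k·345 and N2·N4 = k·1189 for one integer k, every count in [12, 96]; additionally prefer no 1:1 stage (N1 ≠ N2, N3 ≠ N4)
k = 1: N1·N3 = 345 = 15·23, N2·N4 = 1189 = 29·41
achieved = 15·23/(29·41) = 345/1189; |achieved − target| = 0 ≤ 69/23780 ✓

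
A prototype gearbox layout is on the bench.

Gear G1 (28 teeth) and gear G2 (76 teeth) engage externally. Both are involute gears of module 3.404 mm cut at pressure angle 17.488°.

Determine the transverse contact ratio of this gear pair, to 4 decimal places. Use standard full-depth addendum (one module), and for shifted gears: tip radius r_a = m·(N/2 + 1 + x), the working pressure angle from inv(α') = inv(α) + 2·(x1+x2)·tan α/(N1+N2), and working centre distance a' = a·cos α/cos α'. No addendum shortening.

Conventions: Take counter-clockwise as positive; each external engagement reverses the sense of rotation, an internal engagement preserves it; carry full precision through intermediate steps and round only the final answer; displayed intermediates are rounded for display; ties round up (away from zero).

single-mesh involute tooth geometry (28T engaging 76T at module 3.404)
base radii: r_b1 = 45.453335, r_b2 = 123.373339
tip radii: r_a1 = 51.060000, r_a2 = 132.756000
no profile shift: α' = α, a' = a
action lengths: √(r_a1²−r_b1²) = 23.261941, √(r_a2²−r_b2²) = 49.022187
base pitch p_b = π·m·cos α = 10.199705
CR = (23.261941 + 49.022187 − 177.008000·sin 17.48800°)/10.199705 = 1.871834
contact ratio ≈ 1.8718

1.8718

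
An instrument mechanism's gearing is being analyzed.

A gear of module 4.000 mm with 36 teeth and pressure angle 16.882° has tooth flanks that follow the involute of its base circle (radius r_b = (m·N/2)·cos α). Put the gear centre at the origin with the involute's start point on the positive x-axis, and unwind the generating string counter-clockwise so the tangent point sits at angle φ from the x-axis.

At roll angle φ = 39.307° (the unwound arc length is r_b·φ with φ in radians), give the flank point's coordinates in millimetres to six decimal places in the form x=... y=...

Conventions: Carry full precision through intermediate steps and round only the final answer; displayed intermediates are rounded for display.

x=83.251880 y=7.072004

single-mesh involute tooth geometry (36T wheel at module 4.000)
pitch radius r_p = m·N/2 = 4.000·36/2 = 72.000000
base radius r_b = r_p·cos α = 72.000000·cos 16.882° = 68.897150
roll angle φ = 39.307° = 0.68603657 rad
x = r_b·(cos φ + φ·sin φ) = 83.251880
y = r_b·(sin φ − φ·cos φ) = 7.072004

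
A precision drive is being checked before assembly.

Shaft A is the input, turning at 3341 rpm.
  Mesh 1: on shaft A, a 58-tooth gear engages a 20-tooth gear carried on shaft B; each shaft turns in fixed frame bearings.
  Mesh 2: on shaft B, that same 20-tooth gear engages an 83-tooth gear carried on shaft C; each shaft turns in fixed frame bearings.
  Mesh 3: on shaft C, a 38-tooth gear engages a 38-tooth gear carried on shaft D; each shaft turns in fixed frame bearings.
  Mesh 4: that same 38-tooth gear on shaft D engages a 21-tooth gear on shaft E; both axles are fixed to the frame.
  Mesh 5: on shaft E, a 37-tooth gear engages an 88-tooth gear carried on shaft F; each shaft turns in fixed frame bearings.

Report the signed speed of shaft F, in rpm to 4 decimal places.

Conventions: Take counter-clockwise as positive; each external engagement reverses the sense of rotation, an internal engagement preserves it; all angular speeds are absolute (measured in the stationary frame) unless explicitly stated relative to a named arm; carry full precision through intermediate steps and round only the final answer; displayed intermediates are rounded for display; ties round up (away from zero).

-1776.2731 rpm

5-mesh fixed-axis compound train (all bearings frame-fixed)
mesh 1 [58T→20T]: ω = 3341.0000×58/20 = 9688.9000 rpm, sense flips to −
mesh 2 [20T→83T]: ω = 9688.9000×20/83 = 2334.6747 rpm, sense flips to +
mesh 3 [38T→38T]: ω = 2334.6747×38/38 = 2334.6747 rpm, sense flips to −
mesh 4 [38T→21T]: ω = 2334.6747×38/21 = 4224.6495 rpm, sense flips to +
mesh 5 [37T→88T]: ω = 4224.6495×37/88 = 1776.2731 rpm, sense flips to −
signed output speed = -1776.2731 rpm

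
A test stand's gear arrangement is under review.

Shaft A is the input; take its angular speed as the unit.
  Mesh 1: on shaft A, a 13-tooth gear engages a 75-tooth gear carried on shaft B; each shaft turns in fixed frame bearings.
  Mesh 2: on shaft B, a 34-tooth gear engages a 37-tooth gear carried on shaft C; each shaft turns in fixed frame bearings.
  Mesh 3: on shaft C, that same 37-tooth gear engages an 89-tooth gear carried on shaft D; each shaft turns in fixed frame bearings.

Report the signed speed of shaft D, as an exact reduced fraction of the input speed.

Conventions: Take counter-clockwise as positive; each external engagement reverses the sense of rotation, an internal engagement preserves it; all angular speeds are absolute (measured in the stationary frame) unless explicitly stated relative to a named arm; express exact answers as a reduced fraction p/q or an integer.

-442/6675

3-mesh fixed-axis compound train (all bearings frame-fixed)
mesh 1 [13T→75T]: |ω|/ω_in = 1×13/75 = 13/75, sense flips to −
mesh 2 [34T→37T]: |ω|/ω_in = (13/75)×34/37 = 442/2775, sense flips to +
mesh 3 [37T→89T]: |ω|/ω_in = (442/2775)×37/89 = 442/6675, sense flips to −
signed output speed (× input speed) = -442/6675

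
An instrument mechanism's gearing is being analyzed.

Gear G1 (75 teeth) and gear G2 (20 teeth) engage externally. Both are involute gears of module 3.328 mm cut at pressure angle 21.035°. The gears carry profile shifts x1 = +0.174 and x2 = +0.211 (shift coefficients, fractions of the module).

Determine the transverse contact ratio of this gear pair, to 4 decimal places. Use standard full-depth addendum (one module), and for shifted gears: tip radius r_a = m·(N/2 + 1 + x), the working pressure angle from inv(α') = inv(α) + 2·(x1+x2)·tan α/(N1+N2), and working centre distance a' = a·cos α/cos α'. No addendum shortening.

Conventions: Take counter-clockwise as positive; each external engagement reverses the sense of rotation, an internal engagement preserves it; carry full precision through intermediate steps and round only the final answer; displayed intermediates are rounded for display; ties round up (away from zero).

1.5660

topology: single-mesh involute geometry — m = 3.328, 75T/20T pair
base radii: r_b1 = 116.483495, r_b2 = 31.062265
tip radii: r_a1 = 128.707072, r_a2 = 37.310208
inv(α') = inv(21.035°) + 2·(+0.174+0.211)·tan α/(75+20) = 0.02055207  ⇒  α' = 22.17338°
a' = a·cos α / cos α' = 158.0800·cos 21.035°/cos 22.17338° = 159.328752
action lengths: √(r_a1²−r_b1²) = 54.745829, √(r_a2²−r_b2²) = 20.668510
base pitch p_b = π·m·cos α = 9.758498
CR = (54.745829 + 20.668510 − 159.328752·sin 22.17338°)/9.758498 = 1.566018
contact ratio ≈ 1.5660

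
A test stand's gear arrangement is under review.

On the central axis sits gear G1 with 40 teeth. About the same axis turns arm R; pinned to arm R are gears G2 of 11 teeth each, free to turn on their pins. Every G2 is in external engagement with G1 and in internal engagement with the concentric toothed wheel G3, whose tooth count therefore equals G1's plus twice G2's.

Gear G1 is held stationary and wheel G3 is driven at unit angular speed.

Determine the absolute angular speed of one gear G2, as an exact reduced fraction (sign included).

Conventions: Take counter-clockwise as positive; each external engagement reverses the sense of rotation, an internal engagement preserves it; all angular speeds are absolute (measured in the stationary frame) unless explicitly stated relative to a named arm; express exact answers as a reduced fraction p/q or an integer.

planetary set (40T centre, 11T on arm, 62T internal) — Willis relation
ring teeth: 40 + 2·11 = 62
40(ω_sun−ω_arm) = −62(ω_ring−ω_arm),  ω_sun = 0, ω_ring = 1
40(0−ω_arm) = −62(1−ω_arm)  ⇒  102·ω_arm = 62  ⇒  ω_arm = 31/51
sun–planet mesh: 40·(0−31/51) = −11·(ω_p−ω_arm)  ⇒  ω_p−ω_arm = 1240/561
ω_p = 31/51 + 1240/561 = 31/11
exact speed ratio = 31/11

31/11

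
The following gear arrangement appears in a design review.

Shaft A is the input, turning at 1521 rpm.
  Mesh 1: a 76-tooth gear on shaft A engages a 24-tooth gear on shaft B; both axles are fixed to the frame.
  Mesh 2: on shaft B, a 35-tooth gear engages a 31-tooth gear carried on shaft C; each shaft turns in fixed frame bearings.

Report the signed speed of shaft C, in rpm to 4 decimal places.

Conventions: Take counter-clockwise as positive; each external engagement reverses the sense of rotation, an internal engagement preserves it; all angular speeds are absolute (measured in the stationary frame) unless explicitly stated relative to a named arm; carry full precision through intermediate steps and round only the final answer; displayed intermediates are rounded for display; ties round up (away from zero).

+5437.9839 rpm

topology: fixed-axis compound train — 2 meshes, A→C
mesh 1 [76T→24T]: ω = 1521.0000×76/24 = 4816.5000 rpm, sense flips to −
mesh 2 [35T→31T]: ω = 4816.5000×35/31 = 5437.9839 rpm, sense flips to +
signed output speed = +5437.9839 rpm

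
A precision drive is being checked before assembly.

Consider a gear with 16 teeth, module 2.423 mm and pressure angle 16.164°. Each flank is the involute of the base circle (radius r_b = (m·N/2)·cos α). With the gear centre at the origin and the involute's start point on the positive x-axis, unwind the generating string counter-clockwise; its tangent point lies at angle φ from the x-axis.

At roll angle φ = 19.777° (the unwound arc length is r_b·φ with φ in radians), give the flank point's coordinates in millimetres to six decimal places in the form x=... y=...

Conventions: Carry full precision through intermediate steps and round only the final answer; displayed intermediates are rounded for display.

class = single-mesh tooth geometry [base-circle involute, m = 2.423, 16T]
pitch radius r_p = m·N/2 = 2.423·16/2 = 19.384000
base radius r_b = r_p·cos α = 19.384000·cos 16.164° = 18.617727
roll angle φ = 19.777° = 0.34517377 rad
x = r_b·(cos φ + φ·sin φ) = 19.694013
y = r_b·(sin φ − φ·cos φ) = 0.252194

x=19.694013 y=0.252194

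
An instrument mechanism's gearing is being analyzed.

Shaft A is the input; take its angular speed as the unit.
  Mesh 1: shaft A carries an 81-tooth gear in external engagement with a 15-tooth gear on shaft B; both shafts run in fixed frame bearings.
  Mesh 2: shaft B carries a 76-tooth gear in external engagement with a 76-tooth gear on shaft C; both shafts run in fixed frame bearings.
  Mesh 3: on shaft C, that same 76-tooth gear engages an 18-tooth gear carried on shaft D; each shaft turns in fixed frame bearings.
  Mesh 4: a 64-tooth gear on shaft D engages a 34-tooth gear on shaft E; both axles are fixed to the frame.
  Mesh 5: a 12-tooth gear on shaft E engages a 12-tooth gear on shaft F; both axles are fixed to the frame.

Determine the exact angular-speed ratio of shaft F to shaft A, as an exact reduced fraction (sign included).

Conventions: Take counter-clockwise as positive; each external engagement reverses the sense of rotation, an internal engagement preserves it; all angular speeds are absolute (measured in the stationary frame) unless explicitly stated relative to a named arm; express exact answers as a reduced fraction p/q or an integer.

class = fixed-axis compound train [5 meshes; 5 ratios multiply, 5 sense flips]
mesh 1 [81T→15T]: running ratio 27/5, sense −
mesh 2 [76T→76T]: running ratio 27/5, sense +
mesh 3 [76T→18T]: running ratio 114/5, sense −
mesh 4 [64T→34T]: running ratio 3648/85, sense +
mesh 5 [12T→12T]: running ratio 3648/85, sense −
ω_out/ω_in = -3648/85

-3648/85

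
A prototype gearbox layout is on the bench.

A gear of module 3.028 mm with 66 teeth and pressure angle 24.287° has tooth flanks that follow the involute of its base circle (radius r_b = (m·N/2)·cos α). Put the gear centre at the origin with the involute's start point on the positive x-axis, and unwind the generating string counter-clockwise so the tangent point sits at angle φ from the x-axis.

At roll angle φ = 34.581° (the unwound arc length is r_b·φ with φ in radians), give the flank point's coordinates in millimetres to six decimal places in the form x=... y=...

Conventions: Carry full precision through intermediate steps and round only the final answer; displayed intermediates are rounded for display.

x=106.189101 y=6.434945

topology: single-mesh involute geometry — m = 3.028, N = 66
pitch radius r_p = m·N/2 = 3.028·66/2 = 99.924000
base radius r_b = r_p·cos α = 99.924000·cos 24.287° = 91.080389
roll angle φ = 34.581° = 0.60355231 rad
x = r_b·(cos φ + φ·sin φ) = 106.189101
y = r_b·(sin φ − φ·cos φ) = 6.434945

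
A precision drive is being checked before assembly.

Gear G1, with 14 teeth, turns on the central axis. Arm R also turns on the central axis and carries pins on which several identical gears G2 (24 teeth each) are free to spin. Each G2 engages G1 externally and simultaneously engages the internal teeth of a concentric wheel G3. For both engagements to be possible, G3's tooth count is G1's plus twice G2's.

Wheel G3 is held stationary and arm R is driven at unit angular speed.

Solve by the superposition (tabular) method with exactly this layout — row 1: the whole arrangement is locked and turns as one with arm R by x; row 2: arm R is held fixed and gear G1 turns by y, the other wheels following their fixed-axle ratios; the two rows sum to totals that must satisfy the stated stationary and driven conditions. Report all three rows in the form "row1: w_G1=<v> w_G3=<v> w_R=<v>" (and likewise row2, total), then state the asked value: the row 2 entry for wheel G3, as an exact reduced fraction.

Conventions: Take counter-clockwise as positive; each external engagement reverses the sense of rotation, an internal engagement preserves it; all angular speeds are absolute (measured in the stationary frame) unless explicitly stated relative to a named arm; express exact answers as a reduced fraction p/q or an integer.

class = planetary set [G3 = 14+2·24 = 62; Willis about the carrier]
row 1 (train locked, turned with arm): all members turn x
row 2: sun turns y, ring = −(14/62)·y, arm 0
boundary: total ω_ring = x − (14/62)·y = 0 and total ω_arm = x = 1  ⇒  y = 31/7, x = 1
row 2 ring = −(14/62)·31/7 = -1
totals (row 1 + row 2): sun 1 + 31/7 = 38/7, ring 1 + (-1) = 0, arm 1 + 0 = 1
asked cell (row2, ring) = -1

row1: w_G1=1 w_G3=1 w_R=1
row2: w_G1=31/7 w_G3=-1 w_R=0
total: w_G1=38/7 w_G3=0 w_R=1
asked value: -1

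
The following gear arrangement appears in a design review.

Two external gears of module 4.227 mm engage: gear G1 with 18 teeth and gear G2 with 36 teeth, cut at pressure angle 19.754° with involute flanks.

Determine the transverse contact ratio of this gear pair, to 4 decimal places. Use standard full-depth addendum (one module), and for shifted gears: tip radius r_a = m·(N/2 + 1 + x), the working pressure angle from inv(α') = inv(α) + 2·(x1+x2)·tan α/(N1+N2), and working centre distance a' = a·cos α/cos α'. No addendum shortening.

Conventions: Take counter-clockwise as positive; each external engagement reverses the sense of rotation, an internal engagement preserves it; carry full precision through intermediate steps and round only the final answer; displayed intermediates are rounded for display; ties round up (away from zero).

1.6210

class = single-mesh tooth geometry [involute pair 18T × 36T, m = 4.227]
base radii: r_b1 = 35.804262, r_b2 = 71.608523
tip radii: r_a1 = 42.270000, r_a2 = 80.313000
no profile shift: α' = α, a' = a
action lengths: √(r_a1²−r_b1²) = 22.467927, √(r_a2²−r_b2²) = 36.364782
base pitch p_b = π·m·cos α = 12.498045
CR = (22.467927 + 36.364782 − 114.129000·sin 19.75400°)/12.498045 = 1.620983
contact ratio ≈ 1.6210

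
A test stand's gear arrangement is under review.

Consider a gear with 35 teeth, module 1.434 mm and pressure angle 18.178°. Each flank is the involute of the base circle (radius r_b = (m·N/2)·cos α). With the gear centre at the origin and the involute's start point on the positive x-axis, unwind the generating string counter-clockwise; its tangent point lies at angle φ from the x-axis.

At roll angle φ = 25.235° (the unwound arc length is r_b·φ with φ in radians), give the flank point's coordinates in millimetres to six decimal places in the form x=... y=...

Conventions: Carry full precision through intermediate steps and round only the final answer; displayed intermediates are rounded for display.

topology: single-mesh involute geometry — m = 1.434, N = 35
pitch radius r_p = m·N/2 = 1.434·35/2 = 25.095000
base radius r_b = r_p·cos α = 25.095000·cos 18.178° = 23.842556
roll angle φ = 25.235° = 0.44043384 rad
x = r_b·(cos φ + φ·sin φ) = 26.044126
y = r_b·(sin φ − φ·cos φ) = 0.665925

x=26.044126 y=0.665925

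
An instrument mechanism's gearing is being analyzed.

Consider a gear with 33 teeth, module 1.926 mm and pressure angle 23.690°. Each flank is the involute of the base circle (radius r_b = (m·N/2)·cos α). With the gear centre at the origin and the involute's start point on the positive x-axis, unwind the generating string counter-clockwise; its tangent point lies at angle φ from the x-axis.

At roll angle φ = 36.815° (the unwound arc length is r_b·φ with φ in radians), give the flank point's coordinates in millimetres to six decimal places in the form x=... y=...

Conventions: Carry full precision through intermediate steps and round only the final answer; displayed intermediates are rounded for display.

x=34.502450 y=2.468635

single-mesh involute tooth geometry (33T wheel at module 1.926)
pitch radius r_p = m·N/2 = 1.926·33/2 = 31.779000
base radius r_b = r_p·cos α = 31.779000·cos 23.690° = 29.101071
roll angle φ = 36.815° = 0.64254296 rad
x = r_b·(cos φ + φ·sin φ) = 34.502450
y = r_b·(sin φ − φ·cos φ) = 2.468635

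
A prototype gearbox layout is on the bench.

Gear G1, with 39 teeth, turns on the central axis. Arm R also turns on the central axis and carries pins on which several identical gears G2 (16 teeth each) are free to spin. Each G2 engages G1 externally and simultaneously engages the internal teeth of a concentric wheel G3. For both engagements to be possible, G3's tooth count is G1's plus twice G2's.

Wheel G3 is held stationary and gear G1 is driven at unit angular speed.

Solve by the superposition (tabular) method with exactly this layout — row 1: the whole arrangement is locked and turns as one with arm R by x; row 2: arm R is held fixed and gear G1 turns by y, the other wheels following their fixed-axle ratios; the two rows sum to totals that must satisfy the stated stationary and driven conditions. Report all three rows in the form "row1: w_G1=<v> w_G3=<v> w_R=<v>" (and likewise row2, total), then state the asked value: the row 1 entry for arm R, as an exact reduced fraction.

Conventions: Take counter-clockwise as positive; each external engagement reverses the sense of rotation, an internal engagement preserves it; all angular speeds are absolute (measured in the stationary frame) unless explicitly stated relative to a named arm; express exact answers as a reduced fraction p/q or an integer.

row1: w_G1=39/110 w_G3=39/110 w_R=39/110
row2: w_G1=71/110 w_G3=-39/110 w_R=0
total: w_G1=1 w_G3=0 w_R=39/110
asked value: 39/110

class = planetary set [G3 = 39+2·16 = 71; Willis about the carrier]
row 1 — lock + rotate with arm: ω_sun = ω_ring = ω_arm = x
row 2: sun turns y, ring = −(39/71)·y, arm 0
boundary: total ω_ring = x − (39/71)·y = 0 and total ω_sun = x + y = 1  ⇒  y = 71/110, x = 39/110
row 2 ring = −(39/71)·71/110 = -39/110
totals (row 1 + row 2): sun 39/110 + 71/110 = 1, ring 39/110 + (-39/110) = 0, arm 39/110 + 0 = 39/110
asked cell (row1, arm) = 39/110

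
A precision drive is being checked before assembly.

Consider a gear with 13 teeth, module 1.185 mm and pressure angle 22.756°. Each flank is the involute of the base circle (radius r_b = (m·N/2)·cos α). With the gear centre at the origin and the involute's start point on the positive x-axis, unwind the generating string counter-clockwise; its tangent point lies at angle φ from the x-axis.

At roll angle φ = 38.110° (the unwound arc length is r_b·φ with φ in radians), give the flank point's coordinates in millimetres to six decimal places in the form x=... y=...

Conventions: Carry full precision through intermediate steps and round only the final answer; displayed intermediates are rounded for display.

x=8.504614 y=0.666391

single-mesh involute tooth geometry (13T wheel at module 1.185)
pitch radius r_p = m·N/2 = 1.185·13/2 = 7.702500
base radius r_b = r_p·cos α = 7.702500·cos 22.756° = 7.102941
roll angle φ = 38.110° = 0.66514498 rad
x = r_b·(cos φ + φ·sin φ) = 8.504614
y = r_b·(sin φ − φ·cos φ) = 0.666391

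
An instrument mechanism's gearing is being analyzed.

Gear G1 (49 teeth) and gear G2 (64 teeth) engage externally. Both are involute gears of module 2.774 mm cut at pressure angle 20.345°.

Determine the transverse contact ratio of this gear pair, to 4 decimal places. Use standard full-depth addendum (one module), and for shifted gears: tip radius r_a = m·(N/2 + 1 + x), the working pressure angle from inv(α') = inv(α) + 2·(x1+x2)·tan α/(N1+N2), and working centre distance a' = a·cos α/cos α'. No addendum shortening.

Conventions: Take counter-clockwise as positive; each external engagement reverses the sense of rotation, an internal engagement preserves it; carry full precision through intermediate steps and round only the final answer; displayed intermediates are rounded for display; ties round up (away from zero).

single-mesh involute tooth geometry (49T engaging 64T at module 2.774)
base radii: r_b1 = 63.723207, r_b2 = 83.230312
tip radii: r_a1 = 70.737000, r_a2 = 91.542000
no profile shift: α' = α, a' = a
action lengths: √(r_a1²−r_b1²) = 30.709543, √(r_a2²−r_b2²) = 38.113685
base pitch p_b = π·m·cos α = 8.171117
CR = (30.709543 + 38.113685 − 156.731000·sin 20.34500°)/8.171117 = 1.754010
contact ratio ≈ 1.7540

1.7540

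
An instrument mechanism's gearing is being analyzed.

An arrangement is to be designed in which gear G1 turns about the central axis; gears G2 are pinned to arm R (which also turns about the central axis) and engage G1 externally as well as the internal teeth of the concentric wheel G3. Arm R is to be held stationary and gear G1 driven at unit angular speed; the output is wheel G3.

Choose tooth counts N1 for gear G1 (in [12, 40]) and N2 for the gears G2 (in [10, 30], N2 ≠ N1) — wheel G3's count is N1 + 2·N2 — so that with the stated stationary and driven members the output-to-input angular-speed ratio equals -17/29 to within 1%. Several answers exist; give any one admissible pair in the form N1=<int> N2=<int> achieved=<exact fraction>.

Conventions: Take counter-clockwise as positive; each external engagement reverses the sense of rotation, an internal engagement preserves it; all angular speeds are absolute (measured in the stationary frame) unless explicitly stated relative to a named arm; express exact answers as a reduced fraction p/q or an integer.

N1=34 N2=12 achieved=-17/29

class = planetary set [ratio -17/29 wanted; Willis about the carrier]
Willis with ω_arm = 0: ω_ring/ω_sun = −N1/N3; set equal to -17/29  ⇒  N3/N1 = −1/(-17/29) = 29/17
N3 = N1 + 2·N2  ⇒  N2/N1 = (N3/N1 − 1)/2 = (29/17 − 1)/2 = 6/17
smallest multiple with N1 ≥ 12 and N2 ≥ 10: k = 2  ⇒  N1 = 2·17 = 34, N2 = 2·6 = 12 (N1 ≤ 40, N2 ≤ 30, N2 ≠ N1 ✓), N3 = 34 + 2·12 = 58
check: −N1/N3 with N1 = 34, N3 = 58 gives -17/29; |achieved − target| = 0 ≤ 17/2900 ✓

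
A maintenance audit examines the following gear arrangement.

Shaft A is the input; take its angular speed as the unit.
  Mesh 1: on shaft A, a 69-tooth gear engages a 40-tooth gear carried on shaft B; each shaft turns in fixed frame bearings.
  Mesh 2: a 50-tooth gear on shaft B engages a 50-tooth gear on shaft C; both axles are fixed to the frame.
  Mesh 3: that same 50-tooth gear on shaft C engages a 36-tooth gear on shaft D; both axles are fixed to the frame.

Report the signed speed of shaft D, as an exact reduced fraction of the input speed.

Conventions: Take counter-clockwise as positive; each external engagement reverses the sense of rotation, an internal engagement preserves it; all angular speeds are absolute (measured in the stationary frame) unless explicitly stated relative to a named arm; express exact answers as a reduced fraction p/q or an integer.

-115/48

3-mesh fixed-axis compound train (all bearings frame-fixed)
mesh 1 [69T→40T]: |ω|/ω_in = 1×69/40 = 69/40, sense flips to −
mesh 2 [50T→50T]: |ω|/ω_in = (69/40)×50/50 = 69/40, sense flips to +
mesh 3 [50T→36T]: |ω|/ω_in = (69/40)×50/36 = 115/48, sense flips to −
signed output speed (× input speed) = -115/48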